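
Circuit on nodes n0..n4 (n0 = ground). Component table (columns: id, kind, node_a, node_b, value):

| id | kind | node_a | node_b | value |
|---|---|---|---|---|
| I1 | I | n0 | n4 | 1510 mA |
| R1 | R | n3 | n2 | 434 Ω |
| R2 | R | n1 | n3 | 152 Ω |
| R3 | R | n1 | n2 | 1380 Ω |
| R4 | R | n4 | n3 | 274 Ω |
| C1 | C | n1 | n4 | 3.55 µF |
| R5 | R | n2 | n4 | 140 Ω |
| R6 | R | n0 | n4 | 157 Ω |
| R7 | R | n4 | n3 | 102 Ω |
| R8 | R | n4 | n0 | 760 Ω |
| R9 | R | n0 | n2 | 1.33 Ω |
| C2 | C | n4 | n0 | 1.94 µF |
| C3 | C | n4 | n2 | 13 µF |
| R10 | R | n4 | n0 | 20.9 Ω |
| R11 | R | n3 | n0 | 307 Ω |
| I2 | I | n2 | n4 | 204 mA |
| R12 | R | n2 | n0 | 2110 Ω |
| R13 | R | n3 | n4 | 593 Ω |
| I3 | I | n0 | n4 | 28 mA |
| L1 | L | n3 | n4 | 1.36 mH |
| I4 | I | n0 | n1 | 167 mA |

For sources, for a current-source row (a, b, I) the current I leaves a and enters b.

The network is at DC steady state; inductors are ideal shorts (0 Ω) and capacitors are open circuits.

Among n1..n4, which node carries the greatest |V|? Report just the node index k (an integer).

MNA unknowns: 4 node voltages V₁..V_4 plus 1 source current (L1)
I1: z[0]−=1.51, z[4]+=1.51
R1: Y=0.002304 on G[3,2]
R2: Y=0.006579 on G[1,3]
R3: Y=0.0007246 on G[1,2]
R4: Y=0.003650 on G[4,3]
C1: Y=0.000 on G[1,4]
R5: Y=0.007143 on G[2,4]
R6: Y=0.006369 on G[0,4]
R7: Y=0.009804 on G[4,3]
R8: Y=0.001316 on G[4,0]
R9: Y=0.7519 on G[0,2]
C2: Y=0.000 on G[4,0]
C3: Y=0.000 on G[4,2]
R10: Y=0.04785 on G[4,0]
R11: Y=0.003257 on G[3,0]
I2: z[2]−=0.204, z[4]+=0.204
R12: Y=0.0004739 on G[2,0]
R13: Y=0.001686 on G[3,4]
I3: z[0]−=0.028, z[4]+=0.028
L1: row V3−V4=0, i_L1 at 3,4
I4: z[0]−=0.167, z[1]+=0.167
solve → V1=47.64, V2=0.1183, V3=27.49, V4=27.49
aux → i_L1=-0.02004

1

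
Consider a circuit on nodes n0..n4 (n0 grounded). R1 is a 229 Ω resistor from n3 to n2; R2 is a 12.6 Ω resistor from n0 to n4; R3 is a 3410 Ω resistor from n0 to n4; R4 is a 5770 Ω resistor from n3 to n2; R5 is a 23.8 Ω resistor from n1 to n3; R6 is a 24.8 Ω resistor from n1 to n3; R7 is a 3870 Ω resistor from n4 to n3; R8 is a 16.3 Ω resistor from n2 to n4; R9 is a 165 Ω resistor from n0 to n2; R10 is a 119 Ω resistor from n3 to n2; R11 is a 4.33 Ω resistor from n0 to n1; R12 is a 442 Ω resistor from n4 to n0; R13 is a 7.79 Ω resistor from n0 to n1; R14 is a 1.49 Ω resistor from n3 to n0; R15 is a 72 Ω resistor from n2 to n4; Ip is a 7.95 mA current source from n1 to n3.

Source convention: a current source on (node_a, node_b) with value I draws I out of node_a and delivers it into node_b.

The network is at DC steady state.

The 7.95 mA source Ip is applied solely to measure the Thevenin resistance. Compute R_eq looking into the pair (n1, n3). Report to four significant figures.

Apply KCL at each of the 4 non-ground nodes and solve the resulting linear system.
Node n1: branches {R5, R6, R11, R13, Ip} → V_1 = -0.01639
Node n2: branches {R1, R4, R8, R9, R10, R15} → V_2 = 0.001938
Node n3: branches {R1, R4, R5, R6, R7, R10, R14, Ip} → V_3 = 0.008642
Node n4: branches {R2, R3, R7, R8, R12, R15} → V_4 = 0.0009403

R_eq = 3.149 Ω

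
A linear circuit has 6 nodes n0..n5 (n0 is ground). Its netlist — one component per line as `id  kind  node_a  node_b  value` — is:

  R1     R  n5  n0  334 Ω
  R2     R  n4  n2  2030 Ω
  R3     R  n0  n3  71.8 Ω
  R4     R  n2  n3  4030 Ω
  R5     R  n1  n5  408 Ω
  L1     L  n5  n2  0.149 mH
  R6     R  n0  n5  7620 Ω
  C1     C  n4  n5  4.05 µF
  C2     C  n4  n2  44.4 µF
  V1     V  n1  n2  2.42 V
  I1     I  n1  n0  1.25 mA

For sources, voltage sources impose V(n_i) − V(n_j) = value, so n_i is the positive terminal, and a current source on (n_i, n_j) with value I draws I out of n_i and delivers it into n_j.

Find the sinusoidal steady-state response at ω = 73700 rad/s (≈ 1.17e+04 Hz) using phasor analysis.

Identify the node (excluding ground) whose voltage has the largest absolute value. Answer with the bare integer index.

1

MNA unknowns: 5 node voltages V₁..V_5 plus 1 source current (V1)
R1: Y=0.002994+0.000j on G[5,0]
R2: Y=0.0004926+0.000j on G[4,2]
R3: Y=0.01393+0.000j on G[0,3]
R4: Y=0.0002481+0.000j on G[2,3]
R5: Y=0.002451+0.000j on G[1,5]
L1: Y=0.000-0.09106j on G[5,2]
R6: Y=0.0001312+0.000j on G[0,5]
C1: Y=0.000+0.2985j on G[4,5]
C2: Y=0.000+3.272j on G[4,2]
V1: row V1−V2=2.42, i_V1 at 1,2
I1: z[1]−=0.00125, z[0]+=0.00125
solve → V1=2.048+0.03604j, V2=-0.3716+0.03604j, V3=-0.006504+0.0006309j, V4=-0.3715+0.03279j, V5=-0.3710-0.002811j
aux → i_V1=-0.007180-9.523e-05j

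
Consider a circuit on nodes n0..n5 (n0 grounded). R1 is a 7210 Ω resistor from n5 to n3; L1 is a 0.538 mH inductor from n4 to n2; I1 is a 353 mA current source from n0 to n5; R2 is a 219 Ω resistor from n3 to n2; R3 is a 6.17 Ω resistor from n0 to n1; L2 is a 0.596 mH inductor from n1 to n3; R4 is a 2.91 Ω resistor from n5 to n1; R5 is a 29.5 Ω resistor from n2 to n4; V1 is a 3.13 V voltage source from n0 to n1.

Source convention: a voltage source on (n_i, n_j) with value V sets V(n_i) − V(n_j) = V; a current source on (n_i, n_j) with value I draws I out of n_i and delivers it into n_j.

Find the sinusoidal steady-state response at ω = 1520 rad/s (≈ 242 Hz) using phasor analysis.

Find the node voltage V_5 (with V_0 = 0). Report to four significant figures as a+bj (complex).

Element admittances at ω=1520 rad/s:
  Y(R1) = 0.0001387+0.000j S between n5,n3
  Y(L1) = 0.000-1.223j S between n4,n2
  I1: injects 0.353 A into n5 (from n0)
  Y(R2) = 0.004566+0.000j S between n3,n2
  Y(R3) = 0.1621+0.000j S between n0,n1
  Y(L2) = 0.000-1.104j S between n1,n3
  Y(R4) = 0.3436+0.000j S between n5,n1
  Y(R5) = 0.03390+0.000j S between n2,n4
  V1: constraint V(n0)−V(n1) = 3.13
Assemble and solve the 6×6 MNA system:
  V(n1)=-3.130+0.000j  V(n2)=-3.130+0.0001290j  V(n3)=-3.130+0.0001290j  V(n4)=-3.130+0.0001290j  V(n5)=-2.103+5.205e-08j
  i(V1)=-0.8603+0.000j

-2.103+5.205e-08j V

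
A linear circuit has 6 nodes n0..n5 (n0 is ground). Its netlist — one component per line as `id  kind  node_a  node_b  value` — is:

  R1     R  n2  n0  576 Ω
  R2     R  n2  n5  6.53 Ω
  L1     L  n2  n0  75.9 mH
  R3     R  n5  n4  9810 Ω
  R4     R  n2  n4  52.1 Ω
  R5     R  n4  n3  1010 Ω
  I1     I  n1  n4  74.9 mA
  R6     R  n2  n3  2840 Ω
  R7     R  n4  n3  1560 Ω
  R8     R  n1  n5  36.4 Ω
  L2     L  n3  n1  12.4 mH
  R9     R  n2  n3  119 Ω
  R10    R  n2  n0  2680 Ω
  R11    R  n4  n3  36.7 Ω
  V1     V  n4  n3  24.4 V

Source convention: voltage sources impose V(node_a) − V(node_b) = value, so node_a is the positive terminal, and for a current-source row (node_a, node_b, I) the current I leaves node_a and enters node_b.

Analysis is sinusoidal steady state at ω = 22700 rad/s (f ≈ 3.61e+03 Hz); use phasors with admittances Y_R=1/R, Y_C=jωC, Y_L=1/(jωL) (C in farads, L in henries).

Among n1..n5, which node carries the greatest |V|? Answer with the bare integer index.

3

Apply KCL at each of the 5 non-ground nodes and solve the resulting linear system.
Node n1: branches {I1, R8, L2} → V_1 = -3.639+1.542j
Node n2: branches {R1, R2, L1, R4, R6, R9, R10} → V_2 = 0.000+0.000j
Node n3: branches {R5, R6, R7, L2, R9, R11, V1} → V_3 = -13.76-1.281j
Node n4: branches {R3, R4, R5, I1, R7, R11, V1} → V_4 = 10.64-1.281j
Node n5: branches {R2, R3, R8} → V_5 = -0.5471+0.2338j
Source currents: i(V1)=-0.8351+0.02474j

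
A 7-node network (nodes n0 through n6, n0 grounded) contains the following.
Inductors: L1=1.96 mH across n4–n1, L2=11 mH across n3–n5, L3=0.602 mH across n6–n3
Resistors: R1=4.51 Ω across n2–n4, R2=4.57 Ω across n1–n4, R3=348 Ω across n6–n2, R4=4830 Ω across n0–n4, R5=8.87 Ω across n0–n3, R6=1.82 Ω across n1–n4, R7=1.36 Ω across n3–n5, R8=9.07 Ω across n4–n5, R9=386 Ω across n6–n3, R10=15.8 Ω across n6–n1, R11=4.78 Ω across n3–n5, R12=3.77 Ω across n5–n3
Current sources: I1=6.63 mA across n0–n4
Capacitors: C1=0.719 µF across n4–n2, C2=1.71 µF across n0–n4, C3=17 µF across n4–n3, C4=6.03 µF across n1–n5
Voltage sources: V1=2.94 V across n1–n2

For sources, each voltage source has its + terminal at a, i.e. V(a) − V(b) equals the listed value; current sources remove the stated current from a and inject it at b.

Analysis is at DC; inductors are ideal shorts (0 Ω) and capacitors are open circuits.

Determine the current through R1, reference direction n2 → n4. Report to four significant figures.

-0.6519 A

Apply KCL at each of the 6 non-ground nodes and solve the resulting linear system.
Node n1: branches {L1, R2, R6, R10, C4, V1} → V_1 = 0.1438
Node n2: branches {R1, R3, C1, V1} → V_2 = -2.796
Node n3: branches {L2, L3, R5, R7, R9, R11, C3, R12} → V_3 = 0.05854
Node n4: branches {L1, R1, R2, R4, R6, I1, R8, C1, C2, C3} → V_4 = 0.1438
Node n5: branches {L2, R7, R8, R11, R12, C4} → V_5 = 0.05854
Node n6: branches {L3, R3, R9, R10} → V_6 = 0.05854
Source currents: i(L1)=-0.6547, i(L2)=-0.009405, i(L3)=-0.002804, i(V1)=-0.6601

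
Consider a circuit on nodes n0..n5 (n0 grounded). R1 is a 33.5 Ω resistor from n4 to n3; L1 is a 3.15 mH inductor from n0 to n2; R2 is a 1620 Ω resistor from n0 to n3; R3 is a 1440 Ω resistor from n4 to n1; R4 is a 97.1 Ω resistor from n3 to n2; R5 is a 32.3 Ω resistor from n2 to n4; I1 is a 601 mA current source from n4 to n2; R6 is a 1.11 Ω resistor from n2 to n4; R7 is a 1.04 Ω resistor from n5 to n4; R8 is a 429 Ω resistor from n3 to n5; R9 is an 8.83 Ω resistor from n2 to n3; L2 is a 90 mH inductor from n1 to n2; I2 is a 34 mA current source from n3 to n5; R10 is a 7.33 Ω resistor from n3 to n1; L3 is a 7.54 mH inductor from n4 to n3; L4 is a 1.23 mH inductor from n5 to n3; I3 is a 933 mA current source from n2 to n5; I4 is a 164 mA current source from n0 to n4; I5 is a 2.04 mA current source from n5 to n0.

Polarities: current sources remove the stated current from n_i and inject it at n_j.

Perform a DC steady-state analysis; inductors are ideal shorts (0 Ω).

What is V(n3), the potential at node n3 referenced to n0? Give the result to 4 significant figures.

0.4140 V

MNA unknowns: 5 node voltages V₁..V_5 plus 4 source currents (L1, L2, L3, L4)
R1: Y=0.02985 on G[4,3]
L1: row V0−V2=0, i_L1 at 0,2
R2: Y=0.0006173 on G[0,3]
R3: Y=0.0006944 on G[4,1]
R4: Y=0.01030 on G[3,2]
R5: Y=0.03096 on G[2,4]
I1: z[4]−=0.601, z[2]+=0.601
R6: Y=0.9009 on G[2,4]
R7: Y=0.9615 on G[5,4]
R8: Y=0.002331 on G[3,5]
R9: Y=0.1133 on G[2,3]
L2: row V1−V2=0, i_L2 at 1,2
I2: z[3]−=0.034, z[5]+=0.034
R10: Y=0.1364 on G[3,1]
L3: row V4−V3=0, i_L3 at 4,3
L4: row V5−V3=0, i_L4 at 5,3
I3: z[2]−=0.933, z[5]+=0.933
I4: z[0]−=0.164, z[4]+=0.164
I5: z[5]−=0.00204, z[0]+=0.00204
solve → V1=0.000, V2=0.000, V3=0.4140, V4=0.4140, V5=0.4140
aux → i_L1=-0.1617, i_L2=0.05677, i_L3=-0.8231, i_L4=0.9650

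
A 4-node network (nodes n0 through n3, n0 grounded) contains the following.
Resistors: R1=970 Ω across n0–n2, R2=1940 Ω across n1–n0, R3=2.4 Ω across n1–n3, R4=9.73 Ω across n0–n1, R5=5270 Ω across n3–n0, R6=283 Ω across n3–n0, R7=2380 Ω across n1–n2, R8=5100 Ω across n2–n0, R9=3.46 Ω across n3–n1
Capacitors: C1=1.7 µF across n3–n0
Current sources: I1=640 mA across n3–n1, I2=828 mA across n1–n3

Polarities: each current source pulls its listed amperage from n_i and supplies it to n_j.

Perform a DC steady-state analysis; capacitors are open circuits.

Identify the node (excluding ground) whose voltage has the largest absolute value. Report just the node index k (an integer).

Apply KCL at each of the 3 non-ground nodes and solve the resulting linear system.
Node n1: branches {R2, R3, R4, R7, R9, I1, I2} → V_1 = -0.009195
Node n2: branches {R1, R7, R8} → V_2 = -0.002346
Node n3: branches {R3, R5, R6, R9, C1, I1, I2} → V_3 = 0.2559

3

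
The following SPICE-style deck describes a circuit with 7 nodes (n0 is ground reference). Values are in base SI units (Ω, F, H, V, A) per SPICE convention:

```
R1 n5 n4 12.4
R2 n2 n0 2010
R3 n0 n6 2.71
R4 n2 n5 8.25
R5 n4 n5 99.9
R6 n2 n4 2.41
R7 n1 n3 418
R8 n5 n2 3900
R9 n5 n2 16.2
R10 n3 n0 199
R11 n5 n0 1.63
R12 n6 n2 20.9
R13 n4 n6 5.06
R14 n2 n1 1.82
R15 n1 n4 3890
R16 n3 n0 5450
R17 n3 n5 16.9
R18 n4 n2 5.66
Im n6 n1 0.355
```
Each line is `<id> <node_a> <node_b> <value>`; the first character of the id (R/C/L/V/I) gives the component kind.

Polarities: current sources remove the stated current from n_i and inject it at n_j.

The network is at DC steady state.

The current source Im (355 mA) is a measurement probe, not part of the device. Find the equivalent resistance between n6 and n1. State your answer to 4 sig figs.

R_eq = 5.070 Ω

Apply KCL at each of the 6 non-ground nodes and solve the resulting linear system.
Node n1: branches {R7, R14, R15, Im} → V_1 = 1.438
Node n2: branches {R2, R4, R6, R8, R9, R12, R14, R18} → V_2 = 0.7973
Node n3: branches {R7, R10, R16, R17} → V_3 = 0.2422
Node n4: branches {R1, R5, R6, R13, R15, R18} → V_4 = 0.4771
Node n5: branches {R1, R4, R5, R8, R9, R11, R17} → V_5 = 0.2151
Node n6: branches {R3, R12, R13, Im} → V_6 = -0.3622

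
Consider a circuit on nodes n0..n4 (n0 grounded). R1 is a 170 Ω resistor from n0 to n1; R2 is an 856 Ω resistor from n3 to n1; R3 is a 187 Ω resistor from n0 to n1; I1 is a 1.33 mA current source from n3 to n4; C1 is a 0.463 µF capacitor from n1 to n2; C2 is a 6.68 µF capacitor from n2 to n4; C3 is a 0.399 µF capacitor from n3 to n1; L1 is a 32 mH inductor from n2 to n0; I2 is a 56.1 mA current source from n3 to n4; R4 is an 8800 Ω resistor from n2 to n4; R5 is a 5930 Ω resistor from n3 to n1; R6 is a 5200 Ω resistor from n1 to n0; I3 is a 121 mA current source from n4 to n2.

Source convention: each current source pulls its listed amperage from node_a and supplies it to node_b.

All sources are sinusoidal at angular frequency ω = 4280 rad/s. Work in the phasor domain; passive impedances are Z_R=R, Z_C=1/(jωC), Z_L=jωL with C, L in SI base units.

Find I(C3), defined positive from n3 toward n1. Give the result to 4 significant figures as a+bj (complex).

-0.03561-0.02788j A

Apply KCL at each of the 4 non-ground nodes and solve the resulting linear system.
Node n1: branches {R1, R2, R3, C1, C3, R5, R6} → V_1 = -6.531+1.555j
Node n2: branches {C1, C2, L1, R4, I3} → V_2 = 2.433+10.22j
Node n3: branches {R2, I1, C3, I2, R5} → V_3 = -22.85+22.41j
Node n4: branches {I1, C2, I2, R4, I3} → V_4 = 2.424+12.44j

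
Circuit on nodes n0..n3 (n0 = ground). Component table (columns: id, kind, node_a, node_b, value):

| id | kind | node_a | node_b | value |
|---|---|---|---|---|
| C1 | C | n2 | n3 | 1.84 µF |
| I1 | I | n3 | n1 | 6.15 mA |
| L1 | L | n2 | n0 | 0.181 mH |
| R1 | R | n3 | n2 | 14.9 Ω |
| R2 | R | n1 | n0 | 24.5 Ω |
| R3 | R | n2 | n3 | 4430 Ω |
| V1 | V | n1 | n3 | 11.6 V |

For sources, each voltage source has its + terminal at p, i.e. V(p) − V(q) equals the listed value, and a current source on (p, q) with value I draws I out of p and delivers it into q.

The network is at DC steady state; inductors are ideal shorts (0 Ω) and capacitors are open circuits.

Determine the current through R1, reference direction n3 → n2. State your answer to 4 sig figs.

MNA unknowns: 3 node voltages V₁..V_3 plus 2 source currents (L1, V1)
C1: Y=0.000 on G[2,3]
I1: z[3]−=0.00615, z[1]+=0.00615
L1: row V2−V0=0, i_L1 at 2,0
R1: Y=0.06711 on G[3,2]
R2: Y=0.04082 on G[1,0]
R3: Y=0.0002257 on G[2,3]
V1: row V1−V3=11.6, i_V1 at 1,3
solve → V1=7.222, V2=0.000, V3=-4.378
aux → i_L1=-0.2948, i_V1=-0.2886

-0.2938 A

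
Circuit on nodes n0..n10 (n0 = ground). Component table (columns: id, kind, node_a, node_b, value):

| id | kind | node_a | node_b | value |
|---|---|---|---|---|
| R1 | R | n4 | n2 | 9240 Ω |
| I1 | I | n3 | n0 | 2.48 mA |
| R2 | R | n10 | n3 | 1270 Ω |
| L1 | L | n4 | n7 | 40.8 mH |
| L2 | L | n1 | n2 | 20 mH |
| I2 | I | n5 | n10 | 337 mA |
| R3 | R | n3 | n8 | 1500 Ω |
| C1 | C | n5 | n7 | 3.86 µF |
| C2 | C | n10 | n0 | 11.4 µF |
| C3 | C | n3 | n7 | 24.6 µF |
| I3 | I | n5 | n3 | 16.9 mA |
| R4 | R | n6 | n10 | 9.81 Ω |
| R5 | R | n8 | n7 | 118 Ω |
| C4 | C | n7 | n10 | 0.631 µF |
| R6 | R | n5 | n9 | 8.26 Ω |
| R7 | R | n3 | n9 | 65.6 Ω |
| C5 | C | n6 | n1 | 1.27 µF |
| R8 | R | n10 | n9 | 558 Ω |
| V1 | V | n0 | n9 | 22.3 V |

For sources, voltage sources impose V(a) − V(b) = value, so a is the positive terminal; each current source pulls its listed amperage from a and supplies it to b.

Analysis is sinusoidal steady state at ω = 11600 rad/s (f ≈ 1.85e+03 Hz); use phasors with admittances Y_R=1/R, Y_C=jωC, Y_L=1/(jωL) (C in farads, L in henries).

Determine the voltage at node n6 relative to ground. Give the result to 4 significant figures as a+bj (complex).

-1.116-1.991j V

MNA unknowns: 10 node voltages V₁..V_10 plus 1 source current (V1)
R1: Y=0.0001082+0.000j on G[4,2]
I1: z[3]−=0.00248, z[0]+=0.00248
R2: Y=0.0007874+0.000j on G[10,3]
L1: Y=0.000-0.002113j on G[4,7]
L2: Y=0.000-0.004310j on G[1,2]
I2: z[5]−=0.337, z[10]+=0.337
R3: Y=0.0006667+0.000j on G[3,8]
C1: Y=0.000+0.04478j on G[5,7]
C2: Y=0.000+0.1322j on G[10,0]
C3: Y=0.000+0.2854j on G[3,7]
I3: z[5]−=0.0169, z[3]+=0.0169
R4: Y=0.1019+0.000j on G[6,10]
R5: Y=0.008475+0.000j on G[8,7]
C4: Y=0.000+0.007320j on G[7,10]
R6: Y=0.1211+0.000j on G[5,9]
R7: Y=0.01524+0.000j on G[3,9]
C5: Y=0.000+0.01473j on G[6,1]
R8: Y=0.001792+0.000j on G[10,9]
V1: row V0−V9=22.3, i_V1 at 0,9
solve → V1=-1.089-1.842j, V2=-1.182-2.351j, V3=-21.67+0.2275j, V4=-21.47+1.340j, V5=-24.89+1.197j, V6=-1.116-1.991j, V7=-21.66+0.3014j, V8=-21.66+0.2960j, V9=-22.30+0.000j, V10=-1.095-1.995j
aux → i_V1=0.2663-0.1448j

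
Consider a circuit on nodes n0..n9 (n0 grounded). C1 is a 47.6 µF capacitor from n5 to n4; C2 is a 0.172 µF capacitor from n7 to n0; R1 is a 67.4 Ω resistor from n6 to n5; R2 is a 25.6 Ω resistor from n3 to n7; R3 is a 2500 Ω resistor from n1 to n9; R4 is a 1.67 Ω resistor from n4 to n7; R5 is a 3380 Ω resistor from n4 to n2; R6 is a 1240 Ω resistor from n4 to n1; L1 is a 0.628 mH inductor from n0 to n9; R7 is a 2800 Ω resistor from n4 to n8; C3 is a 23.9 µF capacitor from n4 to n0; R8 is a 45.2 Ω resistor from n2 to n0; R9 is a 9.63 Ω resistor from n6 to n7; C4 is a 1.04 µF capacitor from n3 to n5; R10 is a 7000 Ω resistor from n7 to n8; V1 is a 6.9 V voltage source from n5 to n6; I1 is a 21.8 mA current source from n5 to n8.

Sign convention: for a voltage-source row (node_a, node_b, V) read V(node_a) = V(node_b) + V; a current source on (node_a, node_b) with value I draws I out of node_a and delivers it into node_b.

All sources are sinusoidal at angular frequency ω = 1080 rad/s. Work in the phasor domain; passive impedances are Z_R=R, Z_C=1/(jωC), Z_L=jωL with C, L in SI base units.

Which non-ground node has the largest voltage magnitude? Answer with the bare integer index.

Apply KCL at each of the 9 non-ground nodes and solve the resulting linear system.
Node n1: branches {R3, R6} → V_1 = 0.001279+0.002051j
Node n2: branches {R5, R8} → V_2 = 2.525e-05+4.049e-05j
Node n3: branches {R2, C4} → V_3 = -0.1990-0.2729j
Node n4: branches {C1, R4, R5, R6, R7, C3} → V_4 = 0.001914+0.003069j
Node n5: branches {C1, R1, C4, V1, I1} → V_5 = 4.939-2.920j
Node n6: branches {R1, R9, V1} → V_6 = -1.961-2.920j
Node n7: branches {C2, R2, R4, R9, R10} → V_7 = -0.2752-0.4206j
Node n8: branches {R7, R10, I1} → V_8 = 43.52-0.1180j
Node n9: branches {R3, L1} → V_9 = -5.564e-07+3.471e-07j
Source currents: i(V1)=-0.2774-0.2596j

8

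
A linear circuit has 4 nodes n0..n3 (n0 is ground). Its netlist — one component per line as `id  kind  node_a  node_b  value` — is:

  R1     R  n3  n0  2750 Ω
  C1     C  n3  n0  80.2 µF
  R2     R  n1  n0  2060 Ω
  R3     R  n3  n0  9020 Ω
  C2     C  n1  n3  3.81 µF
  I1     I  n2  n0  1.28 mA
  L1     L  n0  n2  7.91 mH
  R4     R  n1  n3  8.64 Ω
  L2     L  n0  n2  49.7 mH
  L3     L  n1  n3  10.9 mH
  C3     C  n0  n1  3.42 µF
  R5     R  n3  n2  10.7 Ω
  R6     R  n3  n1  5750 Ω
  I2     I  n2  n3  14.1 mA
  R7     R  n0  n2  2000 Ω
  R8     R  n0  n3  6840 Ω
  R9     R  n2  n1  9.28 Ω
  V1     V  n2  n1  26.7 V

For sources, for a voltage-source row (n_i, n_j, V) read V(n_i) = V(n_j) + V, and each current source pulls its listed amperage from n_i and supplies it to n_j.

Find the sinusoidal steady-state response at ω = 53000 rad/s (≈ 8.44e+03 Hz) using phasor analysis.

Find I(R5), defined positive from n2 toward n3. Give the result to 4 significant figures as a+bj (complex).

2.237+0.4884j A

Apply KCL at each of the 3 non-ground nodes and solve the resulting linear system.
Node n1: branches {R2, C2, R4, L3, C3, R6, R9, V1} → V_1 = -2.640+5.018j
Node n2: branches {I1, L1, L2, R5, I2, R7, R9, V1} → V_2 = 24.06+5.018j
Node n3: branches {R1, C1, R3, C2, R4, L3, R5, R6, I2, R8} → V_3 = 0.1271-0.2079j
Source currents: i(V1)=-5.155-0.4244j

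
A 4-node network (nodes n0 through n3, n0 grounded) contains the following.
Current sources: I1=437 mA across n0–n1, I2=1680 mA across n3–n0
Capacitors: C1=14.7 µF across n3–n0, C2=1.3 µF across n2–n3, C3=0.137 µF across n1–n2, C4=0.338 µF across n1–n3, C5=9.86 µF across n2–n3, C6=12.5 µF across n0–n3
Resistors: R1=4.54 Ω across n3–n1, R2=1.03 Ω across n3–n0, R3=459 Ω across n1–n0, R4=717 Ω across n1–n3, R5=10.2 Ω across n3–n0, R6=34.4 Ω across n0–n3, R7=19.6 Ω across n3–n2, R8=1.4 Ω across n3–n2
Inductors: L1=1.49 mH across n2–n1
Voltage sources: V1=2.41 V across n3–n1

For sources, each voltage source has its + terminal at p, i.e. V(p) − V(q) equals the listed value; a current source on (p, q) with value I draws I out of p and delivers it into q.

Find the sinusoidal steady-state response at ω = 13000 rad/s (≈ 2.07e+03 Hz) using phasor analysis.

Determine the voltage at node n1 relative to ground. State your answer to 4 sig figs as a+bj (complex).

-3.430+0.3277j V

MNA unknowns: 3 node voltages V₁..V_3 plus 1 source current (V1)
I1: z[0]−=0.437, z[1]+=0.437
I2: z[3]−=1.68, z[0]+=1.68
C1: Y=0.000+0.1911j on G[3,0]
C2: Y=0.000+0.01690j on G[2,3]
R1: Y=0.2203+0.000j on G[3,1]
L1: Y=0.000-0.05163j on G[2,1]
R2: Y=0.9709+0.000j on G[3,0]
R3: Y=0.002179+0.000j on G[1,0]
C3: Y=0.000+0.001781j on G[1,2]
C4: Y=0.000+0.004394j on G[1,3]
R4: Y=0.001395+0.000j on G[1,3]
R5: Y=0.09804+0.000j on G[3,0]
C5: Y=0.000+0.1282j on G[2,3]
R6: Y=0.02907+0.000j on G[0,3]
R7: Y=0.05102+0.000j on G[3,2]
C6: Y=0.000+0.1625j on G[0,3]
R8: Y=0.7143+0.000j on G[3,2]
V1: row V3−V1=2.41, i_V1 at 3,1
solve → V1=-3.430+0.3277j, V2=-1.000+0.4823j, V3=-1.020+0.3277j
aux → i_V1=-0.9864+0.1112j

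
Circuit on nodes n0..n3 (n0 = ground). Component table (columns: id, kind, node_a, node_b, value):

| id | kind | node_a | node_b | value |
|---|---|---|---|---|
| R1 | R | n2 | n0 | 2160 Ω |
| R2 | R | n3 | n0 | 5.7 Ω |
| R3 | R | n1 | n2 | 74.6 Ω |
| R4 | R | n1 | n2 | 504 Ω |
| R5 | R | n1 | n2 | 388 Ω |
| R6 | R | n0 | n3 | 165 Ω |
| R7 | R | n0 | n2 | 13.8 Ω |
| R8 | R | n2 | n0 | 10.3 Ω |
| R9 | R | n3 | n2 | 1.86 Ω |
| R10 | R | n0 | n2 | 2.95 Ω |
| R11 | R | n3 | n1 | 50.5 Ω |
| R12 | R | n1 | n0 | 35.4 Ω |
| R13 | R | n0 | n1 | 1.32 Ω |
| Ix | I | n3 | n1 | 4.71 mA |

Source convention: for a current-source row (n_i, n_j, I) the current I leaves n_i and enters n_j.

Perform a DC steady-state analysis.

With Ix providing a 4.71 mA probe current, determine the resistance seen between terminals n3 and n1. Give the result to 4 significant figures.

Element admittances at DC:
  Y(R1) = 0.0004630 S between n2,n0
  Y(R2) = 0.1754 S between n3,n0
  Y(R3) = 0.01340 S between n1,n2
  Y(R4) = 0.001984 S between n1,n2
  Y(R5) = 0.002577 S between n1,n2
  Y(R6) = 0.006061 S between n0,n3
  Y(R7) = 0.07246 S between n0,n2
  Y(R8) = 0.09709 S between n2,n0
  Y(R9) = 0.5376 S between n3,n2
  Y(R10) = 0.3390 S between n0,n2
  Y(R11) = 0.01980 S between n3,n1
  Y(R12) = 0.02825 S between n1,n0
  Y(R13) = 0.7576 S between n0,n1
  Ix: injects 0.00471 A into n1 (from n3)
Assemble and solve the 3×3 MNA system:
  V(n1)=0.005379  V(n2)=-0.004830  V(n3)=-0.009744

R_eq = 3.211 Ω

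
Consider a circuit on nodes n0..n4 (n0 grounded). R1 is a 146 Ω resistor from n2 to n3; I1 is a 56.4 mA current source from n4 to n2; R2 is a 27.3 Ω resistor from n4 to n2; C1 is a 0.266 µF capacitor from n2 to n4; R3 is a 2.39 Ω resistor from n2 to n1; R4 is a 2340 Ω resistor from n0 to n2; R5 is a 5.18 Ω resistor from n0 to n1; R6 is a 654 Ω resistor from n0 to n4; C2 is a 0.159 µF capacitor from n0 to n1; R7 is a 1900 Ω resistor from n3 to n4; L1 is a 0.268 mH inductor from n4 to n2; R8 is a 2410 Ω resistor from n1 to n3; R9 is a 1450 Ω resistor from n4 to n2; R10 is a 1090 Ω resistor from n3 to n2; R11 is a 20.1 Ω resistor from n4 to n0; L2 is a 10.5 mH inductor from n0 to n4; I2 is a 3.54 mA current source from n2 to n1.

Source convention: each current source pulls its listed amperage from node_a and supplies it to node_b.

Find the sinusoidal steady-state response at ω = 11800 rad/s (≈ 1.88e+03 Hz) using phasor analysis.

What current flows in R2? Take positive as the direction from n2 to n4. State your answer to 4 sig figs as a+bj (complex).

0.001446+0.006135j A

MNA unknowns: 4 node voltages V₁..V_4
R1: Y=0.006849+0.000j on G[2,3]
I1: z[4]−=0.0564, z[2]+=0.0564
R2: Y=0.03663+0.000j on G[4,2]
C1: Y=0.000+0.003139j on G[2,4]
R3: Y=0.4184+0.000j on G[2,1]
R4: Y=0.0004274+0.000j on G[0,2]
R5: Y=0.1931+0.000j on G[0,1]
R6: Y=0.001529+0.000j on G[0,4]
C2: Y=0.000+0.001876j on G[0,1]
R7: Y=0.0005263+0.000j on G[3,4]
L1: Y=0.000-0.3162j on G[4,2]
R8: Y=0.0004149+0.000j on G[1,3]
R9: Y=0.0006897+0.000j on G[4,2]
R10: Y=0.0009174+0.000j on G[3,2]
R11: Y=0.04975+0.000j on G[4,0]
L2: Y=0.000-0.008071j on G[0,4]
I2: z[2]−=0.00354, z[1]+=0.00354
solve → V1=0.01308+0.03100j, V2=0.01052+0.04536j, V3=0.008253+0.03455j, V4=-0.02897-0.1221j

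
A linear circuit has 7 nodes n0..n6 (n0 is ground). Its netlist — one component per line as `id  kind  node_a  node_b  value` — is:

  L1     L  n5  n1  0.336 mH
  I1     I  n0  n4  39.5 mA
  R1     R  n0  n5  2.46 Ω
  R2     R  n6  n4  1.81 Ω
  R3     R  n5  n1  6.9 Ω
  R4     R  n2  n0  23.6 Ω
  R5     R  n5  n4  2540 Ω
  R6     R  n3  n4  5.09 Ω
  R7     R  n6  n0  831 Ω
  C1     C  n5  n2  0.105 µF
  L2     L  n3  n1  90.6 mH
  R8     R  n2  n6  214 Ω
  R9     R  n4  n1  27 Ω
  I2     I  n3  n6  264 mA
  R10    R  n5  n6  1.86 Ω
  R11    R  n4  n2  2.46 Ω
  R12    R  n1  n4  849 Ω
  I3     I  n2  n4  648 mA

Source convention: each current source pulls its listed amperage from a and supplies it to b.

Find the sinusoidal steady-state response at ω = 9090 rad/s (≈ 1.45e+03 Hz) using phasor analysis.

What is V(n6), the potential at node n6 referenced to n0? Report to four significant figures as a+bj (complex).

0.4147-0.001111j V

MNA unknowns: 6 node voltages V₁..V_6
L1: Y=0.000-0.3274j on G[5,1]
I1: z[0]−=0.0395, z[4]+=0.0395
R1: Y=0.4065+0.000j on G[0,5]
R2: Y=0.5525+0.000j on G[6,4]
R3: Y=0.1449+0.000j on G[5,1]
R4: Y=0.04237+0.000j on G[2,0]
R5: Y=0.0003937+0.000j on G[5,4]
R6: Y=0.1965+0.000j on G[3,4]
R7: Y=0.001203+0.000j on G[6,0]
C1: Y=0.000+0.0009545j on G[5,2]
L2: Y=0.000-0.001214j on G[3,1]
R8: Y=0.004673+0.000j on G[2,6]
R9: Y=0.03704+0.000j on G[4,1]
I2: z[3]−=0.264, z[6]+=0.264
R10: Y=0.5376+0.000j on G[5,6]
R11: Y=0.4065+0.000j on G[4,2]
R12: Y=0.001178+0.000j on G[1,4]
I3: z[2]−=0.648, z[4]+=0.648
solve → V1=0.2233-0.007090j, V2=-1.308+0.001367j, V3=-1.214-0.01096j, V4=0.1298-0.002079j, V5=0.2323-0.0001392j, V6=0.4147-0.001111j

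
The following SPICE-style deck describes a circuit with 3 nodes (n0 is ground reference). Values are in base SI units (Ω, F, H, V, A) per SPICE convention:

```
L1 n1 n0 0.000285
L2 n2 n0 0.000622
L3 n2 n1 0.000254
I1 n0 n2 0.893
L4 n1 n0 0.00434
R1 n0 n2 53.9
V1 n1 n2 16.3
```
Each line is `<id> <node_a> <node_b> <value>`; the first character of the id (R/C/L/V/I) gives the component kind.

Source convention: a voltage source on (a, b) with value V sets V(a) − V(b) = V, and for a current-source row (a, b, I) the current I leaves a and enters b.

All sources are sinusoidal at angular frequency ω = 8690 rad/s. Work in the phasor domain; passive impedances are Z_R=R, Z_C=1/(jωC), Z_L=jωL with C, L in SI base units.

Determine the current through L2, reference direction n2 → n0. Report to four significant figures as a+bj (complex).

Element admittances at ω=8690 rad/s:
  Y(L1) = 0.000-0.4038j S between n1,n0
  Y(L2) = 0.000-0.1850j S between n2,n0
  Y(L3) = 0.000-0.4531j S between n2,n1
  I1: injects 0.893 A into n2 (from n0)
  Y(L4) = 0.000-0.02651j S between n1,n0
  Y(R1) = 0.01855+0.000j S between n0,n2
  V1: constraint V(n1)−V(n2) = 16.3
Assemble and solve the 3×3 MNA system:
  V(n1)=4.955+1.793j  V(n2)=-11.34+1.793j
  i(V1)=-0.7717+9.517j

0.3318+2.099j A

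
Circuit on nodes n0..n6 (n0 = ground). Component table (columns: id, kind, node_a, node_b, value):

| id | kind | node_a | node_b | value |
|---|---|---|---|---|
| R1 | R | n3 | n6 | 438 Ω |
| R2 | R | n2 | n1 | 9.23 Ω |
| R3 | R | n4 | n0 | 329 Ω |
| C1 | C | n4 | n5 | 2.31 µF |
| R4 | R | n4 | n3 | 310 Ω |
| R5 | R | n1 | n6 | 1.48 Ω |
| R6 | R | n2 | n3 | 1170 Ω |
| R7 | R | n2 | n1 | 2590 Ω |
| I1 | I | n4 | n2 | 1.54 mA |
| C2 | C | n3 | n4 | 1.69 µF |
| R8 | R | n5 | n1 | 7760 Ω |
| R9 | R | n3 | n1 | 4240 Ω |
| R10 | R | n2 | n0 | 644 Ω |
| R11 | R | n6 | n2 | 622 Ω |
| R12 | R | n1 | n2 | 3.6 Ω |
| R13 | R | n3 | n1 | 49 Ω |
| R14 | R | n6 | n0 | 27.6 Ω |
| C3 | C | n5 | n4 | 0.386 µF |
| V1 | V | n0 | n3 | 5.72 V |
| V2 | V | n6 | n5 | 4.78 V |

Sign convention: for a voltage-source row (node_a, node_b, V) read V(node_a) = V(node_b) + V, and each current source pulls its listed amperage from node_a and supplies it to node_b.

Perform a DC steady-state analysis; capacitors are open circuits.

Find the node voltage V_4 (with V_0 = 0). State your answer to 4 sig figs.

-3.191 V

Apply KCL at each of the 6 non-ground nodes and solve the resulting linear system.
Node n1: branches {R2, R5, R7, R8, R9, R12, R13} → V_1 = -2.250
Node n2: branches {R2, R6, R7, I1, R10, R11, R12} → V_2 = -2.244
Node n3: branches {R1, R4, R6, C2, R9, R13, V1} → V_3 = -5.720
Node n4: branches {R3, C1, R4, I1, C2, C3} → V_4 = -3.191
Node n5: branches {C1, R8, C3, V2} → V_5 = -6.926
Node n6: branches {R1, R5, R11, R14, V2} → V_6 = -2.146
Source currents: i(V1)=-0.09093, i(V2)=-0.0006026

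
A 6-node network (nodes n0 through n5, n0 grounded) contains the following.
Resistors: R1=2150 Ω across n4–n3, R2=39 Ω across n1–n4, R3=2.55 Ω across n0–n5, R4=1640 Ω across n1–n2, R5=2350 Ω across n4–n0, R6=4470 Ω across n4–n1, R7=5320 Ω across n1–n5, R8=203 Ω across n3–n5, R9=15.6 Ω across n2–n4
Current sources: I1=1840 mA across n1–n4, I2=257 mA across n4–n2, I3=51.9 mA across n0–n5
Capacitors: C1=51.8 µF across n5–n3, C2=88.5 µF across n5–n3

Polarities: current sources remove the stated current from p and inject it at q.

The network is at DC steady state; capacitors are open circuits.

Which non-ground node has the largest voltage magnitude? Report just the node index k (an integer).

1

Element admittances at DC:
  Y(R1) = 0.0004651 S between n4,n3
  Y(R2) = 0.02564 S between n1,n4
  Y(R3) = 0.3922 S between n0,n5
  Y(R4) = 0.0006098 S between n1,n2
  I1: injects 1.84 A into n4 (from n1)
  Y(R5) = 0.0004255 S between n4,n0
  Y(R6) = 0.0002237 S between n4,n1
  Y(R7) = 0.0001880 S between n1,n5
  Y(R8) = 0.004926 S between n3,n5
  Y(C1) = 0.000 S between n5,n3
  I2: injects 0.257 A into n2 (from n4)
  Y(R9) = 0.06410 S between n2,n4
  Y(C2) = 0.000 S between n5,n3
  I3: injects 0.0519 A into n5 (from n0)
Assemble and solve the 5×5 MNA system:
  V(n1)=-56.46  V(n2)=15.88  V(n3)=1.192  V(n4)=12.56  V(n5)=0.1187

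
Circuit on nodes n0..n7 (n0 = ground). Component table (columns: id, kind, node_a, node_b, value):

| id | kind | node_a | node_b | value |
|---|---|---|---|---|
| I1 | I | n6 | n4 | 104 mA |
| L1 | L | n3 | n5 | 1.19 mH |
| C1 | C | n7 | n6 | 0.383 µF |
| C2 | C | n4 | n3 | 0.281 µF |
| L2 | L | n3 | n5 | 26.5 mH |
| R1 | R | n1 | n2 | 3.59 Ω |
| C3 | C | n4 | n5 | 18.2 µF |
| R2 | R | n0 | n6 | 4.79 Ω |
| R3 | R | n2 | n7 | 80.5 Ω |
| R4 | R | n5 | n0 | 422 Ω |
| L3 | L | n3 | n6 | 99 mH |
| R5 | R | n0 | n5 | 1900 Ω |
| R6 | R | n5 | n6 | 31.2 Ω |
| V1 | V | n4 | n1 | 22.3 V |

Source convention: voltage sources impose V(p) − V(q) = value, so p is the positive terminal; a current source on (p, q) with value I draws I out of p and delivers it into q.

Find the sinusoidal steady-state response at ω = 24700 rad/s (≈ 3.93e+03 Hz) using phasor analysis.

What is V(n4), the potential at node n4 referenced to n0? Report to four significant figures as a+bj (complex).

5.607+2.085j V

Element admittances at ω=24700 rad/s:
  I1: injects 0.104 A into n4 (from n6)
  Y(L1) = 0.000-0.03402j S between n3,n5
  Y(C1) = 0.000+0.009460j S between n7,n6
  Y(C2) = 0.000+0.006941j S between n4,n3
  Y(L2) = 0.000-0.001528j S between n3,n5
  Y(R1) = 0.2786+0.000j S between n1,n2
  Y(C3) = 0.000+0.4495j S between n4,n5
  Y(R2) = 0.2088+0.000j S between n0,n6
  Y(R3) = 0.01242+0.000j S between n2,n7
  Y(R4) = 0.002370+0.000j S between n5,n0
  Y(L3) = 0.000-0.0004089j S between n3,n6
  Y(R5) = 0.0005263+0.000j S between n0,n5
  Y(R6) = 0.03205+0.000j S between n5,n6
  V1: constraint V(n4)−V(n1) = 22.3
Assemble and solve the 8×8 MNA system:
  V(n1)=-16.69+2.085j  V(n2)=-16.37+2.395j  V(n3)=5.297+2.571j  V(n4)=5.607+2.085j  V(n5)=5.419+2.506j  V(n6)=-0.07518-0.03477j  V(n7)=-9.220+9.359j
  i(V1)=-0.08887-0.08651j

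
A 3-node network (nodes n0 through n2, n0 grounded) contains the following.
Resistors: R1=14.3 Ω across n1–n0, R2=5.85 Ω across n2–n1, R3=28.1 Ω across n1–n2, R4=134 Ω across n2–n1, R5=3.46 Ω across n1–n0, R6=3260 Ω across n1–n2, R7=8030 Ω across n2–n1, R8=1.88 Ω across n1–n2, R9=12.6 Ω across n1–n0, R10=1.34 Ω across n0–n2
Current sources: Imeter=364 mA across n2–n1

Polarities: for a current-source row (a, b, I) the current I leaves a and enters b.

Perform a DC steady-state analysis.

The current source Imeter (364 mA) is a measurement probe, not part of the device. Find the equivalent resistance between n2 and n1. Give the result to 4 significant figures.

R_eq = 0.9780 Ω

MNA unknowns: 2 node voltages V₁..V_2
R1: Y=0.06993 on G[1,0]
R2: Y=0.1709 on G[2,1]
R3: Y=0.03559 on G[1,2]
R4: Y=0.007463 on G[2,1]
R5: Y=0.2890 on G[1,0]
R6: Y=0.0003067 on G[1,2]
R7: Y=0.0001245 on G[2,1]
R8: Y=0.5319 on G[1,2]
R9: Y=0.07937 on G[1,0]
R10: Y=0.7463 on G[0,2]
Imeter: z[2]−=0.364, z[1]+=0.364
solve → V1=0.2243, V2=-0.1317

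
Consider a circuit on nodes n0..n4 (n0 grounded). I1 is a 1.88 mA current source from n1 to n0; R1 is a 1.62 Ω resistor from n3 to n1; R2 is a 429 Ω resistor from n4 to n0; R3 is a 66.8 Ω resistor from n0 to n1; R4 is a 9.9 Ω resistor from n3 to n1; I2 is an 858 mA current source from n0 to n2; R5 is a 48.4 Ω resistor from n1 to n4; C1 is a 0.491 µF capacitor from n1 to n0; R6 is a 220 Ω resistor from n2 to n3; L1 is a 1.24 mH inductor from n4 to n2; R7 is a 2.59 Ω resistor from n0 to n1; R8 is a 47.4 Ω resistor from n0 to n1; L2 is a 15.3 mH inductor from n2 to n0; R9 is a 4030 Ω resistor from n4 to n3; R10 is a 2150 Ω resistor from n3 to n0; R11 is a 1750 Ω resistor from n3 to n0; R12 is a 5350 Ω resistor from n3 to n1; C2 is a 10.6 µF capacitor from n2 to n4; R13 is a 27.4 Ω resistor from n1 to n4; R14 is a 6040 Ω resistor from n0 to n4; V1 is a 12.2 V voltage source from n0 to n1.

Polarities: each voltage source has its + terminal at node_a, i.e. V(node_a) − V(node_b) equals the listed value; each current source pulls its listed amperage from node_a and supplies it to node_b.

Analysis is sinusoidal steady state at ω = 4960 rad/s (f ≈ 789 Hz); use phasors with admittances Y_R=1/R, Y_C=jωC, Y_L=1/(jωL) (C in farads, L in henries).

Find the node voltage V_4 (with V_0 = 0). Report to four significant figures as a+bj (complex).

Element admittances at ω=4960 rad/s:
  I1: injects 0.00188 A into n0 (from n1)
  Y(R1) = 0.6173+0.000j S between n3,n1
  Y(R2) = 0.002331+0.000j S between n4,n0
  Y(R3) = 0.01497+0.000j S between n0,n1
  Y(R4) = 0.1010+0.000j S between n3,n1
  I2: injects 0.858 A into n2 (from n0)
  Y(R5) = 0.02066+0.000j S between n1,n4
  Y(C1) = 0.000+0.002435j S between n1,n0
  Y(R6) = 0.004545+0.000j S between n2,n3
  Y(L1) = 0.000-0.1626j S between n4,n2
  Y(R7) = 0.3861+0.000j S between n0,n1
  Y(R8) = 0.02110+0.000j S between n0,n1
  Y(L2) = 0.000-0.01318j S between n2,n0
  Y(R9) = 0.0002481+0.000j S between n4,n3
  Y(R10) = 0.0004651+0.000j S between n3,n0
  Y(R11) = 0.0005714+0.000j S between n3,n0
  Y(R12) = 0.0001869+0.000j S between n3,n1
  Y(C2) = 0.000+0.05258j S between n2,n4
  Y(R13) = 0.03650+0.000j S between n1,n4
  Y(R14) = 0.0001656+0.000j S between n0,n4
  V1: constraint V(n0)−V(n1) = 12.2
Assemble and solve the 5×5 MNA system:
  V(n1)=-12.20+0.000j  V(n2)=0.5084+6.183j  V(n3)=-12.10+0.03868j  V(n4)=0.3154-0.3543j
  i(V1)=-5.937-0.03726j

0.3154-0.3543j V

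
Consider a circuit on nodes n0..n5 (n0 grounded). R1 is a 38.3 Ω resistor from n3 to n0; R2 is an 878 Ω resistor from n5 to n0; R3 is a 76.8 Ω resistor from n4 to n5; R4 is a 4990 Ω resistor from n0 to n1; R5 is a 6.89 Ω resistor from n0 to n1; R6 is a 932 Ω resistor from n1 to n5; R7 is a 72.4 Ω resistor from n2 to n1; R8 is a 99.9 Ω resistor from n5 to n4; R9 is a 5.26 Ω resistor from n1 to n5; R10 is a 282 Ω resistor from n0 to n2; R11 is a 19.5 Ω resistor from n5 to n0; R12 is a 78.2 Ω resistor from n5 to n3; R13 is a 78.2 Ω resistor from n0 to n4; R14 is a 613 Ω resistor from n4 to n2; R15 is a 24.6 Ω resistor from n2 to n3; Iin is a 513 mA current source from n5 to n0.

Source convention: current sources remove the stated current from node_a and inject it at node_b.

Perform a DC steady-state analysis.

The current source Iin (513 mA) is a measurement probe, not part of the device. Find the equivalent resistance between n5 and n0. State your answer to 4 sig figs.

Apply KCL at each of the 5 non-ground nodes and solve the resulting linear system.
Node n1: branches {R4, R5, R6, R7, R9} → V_1 = -1.883
Node n2: branches {R7, R10, R14, R15} → V_2 = -1.322
Node n3: branches {R1, R12, R15} → V_3 = -1.215
Node n4: branches {R3, R8, R13, R14} → V_4 = -2.121
Node n5: branches {R2, R3, R6, R8, R9, R11, R12, Iin} → V_5 = -3.354

R_eq = 6.539 Ω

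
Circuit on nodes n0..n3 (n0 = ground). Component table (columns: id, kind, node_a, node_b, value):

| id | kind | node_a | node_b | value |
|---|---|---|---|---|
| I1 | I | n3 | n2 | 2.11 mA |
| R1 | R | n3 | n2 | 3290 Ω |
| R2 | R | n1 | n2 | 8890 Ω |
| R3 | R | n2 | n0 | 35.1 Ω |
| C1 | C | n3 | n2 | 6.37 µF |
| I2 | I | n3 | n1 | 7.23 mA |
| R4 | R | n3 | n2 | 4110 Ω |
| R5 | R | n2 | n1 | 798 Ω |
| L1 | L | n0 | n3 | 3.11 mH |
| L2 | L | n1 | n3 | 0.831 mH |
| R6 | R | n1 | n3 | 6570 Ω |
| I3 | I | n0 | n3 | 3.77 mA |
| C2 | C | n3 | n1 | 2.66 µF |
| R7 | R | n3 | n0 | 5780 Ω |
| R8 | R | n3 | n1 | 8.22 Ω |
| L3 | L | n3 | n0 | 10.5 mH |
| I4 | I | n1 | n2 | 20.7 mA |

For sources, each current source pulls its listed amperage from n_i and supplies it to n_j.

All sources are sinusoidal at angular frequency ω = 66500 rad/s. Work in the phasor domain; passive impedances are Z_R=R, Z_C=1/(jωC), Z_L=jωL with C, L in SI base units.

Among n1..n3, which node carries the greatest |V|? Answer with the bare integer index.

MNA unknowns: 3 node voltages V₁..V_3
I1: z[3]−=0.00211, z[2]+=0.00211
R1: Y=0.0003040+0.000j on G[3,2]
R2: Y=0.0001125+0.000j on G[1,2]
R3: Y=0.02849+0.000j on G[2,0]
C1: Y=0.000+0.4236j on G[3,2]
I2: z[3]−=0.00723, z[1]+=0.00723
R4: Y=0.0002433+0.000j on G[3,2]
R5: Y=0.001253+0.000j on G[2,1]
L1: Y=0.000-0.004835j on G[0,3]
L2: Y=0.000-0.01810j on G[1,3]
R6: Y=0.0001522+0.000j on G[1,3]
I3: z[0]−=0.00377, z[3]+=0.00377
C2: Y=0.000+0.1769j on G[3,1]
R7: Y=0.0001730+0.000j on G[3,0]
R8: Y=0.1217+0.000j on G[3,1]
L3: Y=0.000-0.001432j on G[3,0]
I4: z[1]−=0.0207, z[2]+=0.0207
solve → V1=0.07593+0.1241j, V2=0.1159+0.02536j, V3=0.1173+0.07129j

1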